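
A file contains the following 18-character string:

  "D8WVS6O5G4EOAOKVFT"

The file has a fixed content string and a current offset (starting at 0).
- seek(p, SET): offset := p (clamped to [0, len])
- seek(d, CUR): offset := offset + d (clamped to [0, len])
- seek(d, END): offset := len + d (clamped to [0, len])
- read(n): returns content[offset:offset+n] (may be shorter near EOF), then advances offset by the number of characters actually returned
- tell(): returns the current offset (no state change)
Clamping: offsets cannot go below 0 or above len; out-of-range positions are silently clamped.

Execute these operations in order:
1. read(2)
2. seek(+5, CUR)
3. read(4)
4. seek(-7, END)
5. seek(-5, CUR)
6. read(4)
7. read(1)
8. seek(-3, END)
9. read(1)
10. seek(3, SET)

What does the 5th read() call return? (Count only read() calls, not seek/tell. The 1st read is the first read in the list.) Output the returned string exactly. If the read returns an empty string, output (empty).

Answer: V

Derivation:
After 1 (read(2)): returned 'D8', offset=2
After 2 (seek(+5, CUR)): offset=7
After 3 (read(4)): returned '5G4E', offset=11
After 4 (seek(-7, END)): offset=11
After 5 (seek(-5, CUR)): offset=6
After 6 (read(4)): returned 'O5G4', offset=10
After 7 (read(1)): returned 'E', offset=11
After 8 (seek(-3, END)): offset=15
After 9 (read(1)): returned 'V', offset=16
After 10 (seek(3, SET)): offset=3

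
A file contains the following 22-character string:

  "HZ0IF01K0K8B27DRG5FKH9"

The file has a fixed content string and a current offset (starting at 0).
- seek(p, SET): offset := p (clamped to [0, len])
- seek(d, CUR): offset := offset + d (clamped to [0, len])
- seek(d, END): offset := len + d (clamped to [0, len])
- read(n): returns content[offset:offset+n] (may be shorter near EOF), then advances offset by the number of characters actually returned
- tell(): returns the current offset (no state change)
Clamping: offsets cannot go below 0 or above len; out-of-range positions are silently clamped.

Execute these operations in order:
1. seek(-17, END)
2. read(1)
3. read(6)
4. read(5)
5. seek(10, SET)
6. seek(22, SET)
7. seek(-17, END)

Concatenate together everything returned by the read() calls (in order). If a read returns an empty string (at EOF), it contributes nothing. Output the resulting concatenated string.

Answer: 01K0K8B27DRG

Derivation:
After 1 (seek(-17, END)): offset=5
After 2 (read(1)): returned '0', offset=6
After 3 (read(6)): returned '1K0K8B', offset=12
After 4 (read(5)): returned '27DRG', offset=17
After 5 (seek(10, SET)): offset=10
After 6 (seek(22, SET)): offset=22
After 7 (seek(-17, END)): offset=5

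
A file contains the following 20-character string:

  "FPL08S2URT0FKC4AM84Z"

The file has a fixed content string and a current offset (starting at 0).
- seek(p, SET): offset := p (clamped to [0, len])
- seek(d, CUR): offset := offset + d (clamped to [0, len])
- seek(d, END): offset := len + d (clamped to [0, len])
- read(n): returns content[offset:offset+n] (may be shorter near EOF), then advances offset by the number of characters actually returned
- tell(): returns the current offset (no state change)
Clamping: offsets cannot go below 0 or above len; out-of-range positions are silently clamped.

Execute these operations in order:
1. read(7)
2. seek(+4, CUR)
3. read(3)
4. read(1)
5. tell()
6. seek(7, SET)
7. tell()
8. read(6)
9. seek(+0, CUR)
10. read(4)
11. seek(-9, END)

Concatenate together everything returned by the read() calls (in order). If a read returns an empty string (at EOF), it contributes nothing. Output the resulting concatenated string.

Answer: FPL08S2FKC4URT0FKC4AM

Derivation:
After 1 (read(7)): returned 'FPL08S2', offset=7
After 2 (seek(+4, CUR)): offset=11
After 3 (read(3)): returned 'FKC', offset=14
After 4 (read(1)): returned '4', offset=15
After 5 (tell()): offset=15
After 6 (seek(7, SET)): offset=7
After 7 (tell()): offset=7
After 8 (read(6)): returned 'URT0FK', offset=13
After 9 (seek(+0, CUR)): offset=13
After 10 (read(4)): returned 'C4AM', offset=17
After 11 (seek(-9, END)): offset=11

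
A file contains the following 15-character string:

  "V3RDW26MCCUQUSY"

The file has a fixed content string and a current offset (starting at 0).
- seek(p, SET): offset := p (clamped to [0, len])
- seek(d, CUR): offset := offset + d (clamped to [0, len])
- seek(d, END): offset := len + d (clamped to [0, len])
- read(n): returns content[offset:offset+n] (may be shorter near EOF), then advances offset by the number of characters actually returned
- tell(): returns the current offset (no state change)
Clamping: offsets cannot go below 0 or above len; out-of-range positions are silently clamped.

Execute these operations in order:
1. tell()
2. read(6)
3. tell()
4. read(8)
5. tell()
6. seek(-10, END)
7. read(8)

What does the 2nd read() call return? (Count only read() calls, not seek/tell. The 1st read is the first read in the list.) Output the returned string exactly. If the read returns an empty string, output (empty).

Answer: 6MCCUQUS

Derivation:
After 1 (tell()): offset=0
After 2 (read(6)): returned 'V3RDW2', offset=6
After 3 (tell()): offset=6
After 4 (read(8)): returned '6MCCUQUS', offset=14
After 5 (tell()): offset=14
After 6 (seek(-10, END)): offset=5
After 7 (read(8)): returned '26MCCUQU', offset=13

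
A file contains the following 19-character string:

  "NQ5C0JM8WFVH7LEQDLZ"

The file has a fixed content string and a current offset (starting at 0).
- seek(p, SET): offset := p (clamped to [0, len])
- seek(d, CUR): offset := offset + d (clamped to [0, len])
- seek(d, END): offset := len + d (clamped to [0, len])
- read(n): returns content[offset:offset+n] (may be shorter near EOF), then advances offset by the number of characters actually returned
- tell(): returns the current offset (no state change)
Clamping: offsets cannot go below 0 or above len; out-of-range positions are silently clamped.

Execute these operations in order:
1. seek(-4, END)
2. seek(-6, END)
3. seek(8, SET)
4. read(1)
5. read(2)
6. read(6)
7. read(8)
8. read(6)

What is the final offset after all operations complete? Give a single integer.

Answer: 19

Derivation:
After 1 (seek(-4, END)): offset=15
After 2 (seek(-6, END)): offset=13
After 3 (seek(8, SET)): offset=8
After 4 (read(1)): returned 'W', offset=9
After 5 (read(2)): returned 'FV', offset=11
After 6 (read(6)): returned 'H7LEQD', offset=17
After 7 (read(8)): returned 'LZ', offset=19
After 8 (read(6)): returned '', offset=19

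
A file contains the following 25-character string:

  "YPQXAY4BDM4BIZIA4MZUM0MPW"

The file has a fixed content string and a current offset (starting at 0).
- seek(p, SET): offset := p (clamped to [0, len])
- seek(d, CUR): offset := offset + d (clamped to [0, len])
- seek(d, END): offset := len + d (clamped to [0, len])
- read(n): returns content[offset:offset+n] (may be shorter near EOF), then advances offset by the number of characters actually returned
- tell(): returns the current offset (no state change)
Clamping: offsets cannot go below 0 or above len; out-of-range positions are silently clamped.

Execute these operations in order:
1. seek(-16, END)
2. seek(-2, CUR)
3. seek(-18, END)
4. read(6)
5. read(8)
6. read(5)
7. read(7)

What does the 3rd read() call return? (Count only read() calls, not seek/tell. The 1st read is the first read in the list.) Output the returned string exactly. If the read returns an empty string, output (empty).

Answer: 0MPW

Derivation:
After 1 (seek(-16, END)): offset=9
After 2 (seek(-2, CUR)): offset=7
After 3 (seek(-18, END)): offset=7
After 4 (read(6)): returned 'BDM4BI', offset=13
After 5 (read(8)): returned 'ZIA4MZUM', offset=21
After 6 (read(5)): returned '0MPW', offset=25
After 7 (read(7)): returned '', offset=25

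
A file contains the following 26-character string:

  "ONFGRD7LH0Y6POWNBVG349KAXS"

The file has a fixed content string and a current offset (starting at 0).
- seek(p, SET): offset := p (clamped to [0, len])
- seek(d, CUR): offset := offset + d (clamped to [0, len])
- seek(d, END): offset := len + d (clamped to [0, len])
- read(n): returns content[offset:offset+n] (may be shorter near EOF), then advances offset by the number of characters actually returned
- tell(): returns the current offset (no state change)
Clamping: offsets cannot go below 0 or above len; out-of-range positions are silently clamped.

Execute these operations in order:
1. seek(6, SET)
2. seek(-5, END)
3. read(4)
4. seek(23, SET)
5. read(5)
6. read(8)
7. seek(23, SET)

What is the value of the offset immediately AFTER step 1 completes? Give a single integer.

After 1 (seek(6, SET)): offset=6

Answer: 6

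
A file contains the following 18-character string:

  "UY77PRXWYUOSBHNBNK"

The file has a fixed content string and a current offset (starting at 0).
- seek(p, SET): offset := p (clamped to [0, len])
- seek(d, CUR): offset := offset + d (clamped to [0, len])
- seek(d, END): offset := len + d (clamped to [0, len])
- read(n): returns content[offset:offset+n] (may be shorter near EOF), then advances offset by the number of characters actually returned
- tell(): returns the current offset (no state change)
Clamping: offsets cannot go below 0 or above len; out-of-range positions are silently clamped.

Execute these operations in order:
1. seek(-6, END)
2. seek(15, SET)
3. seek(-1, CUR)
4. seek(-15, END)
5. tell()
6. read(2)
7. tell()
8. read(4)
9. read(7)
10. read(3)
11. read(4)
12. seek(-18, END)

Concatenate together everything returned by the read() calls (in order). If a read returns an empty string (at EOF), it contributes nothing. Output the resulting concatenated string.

After 1 (seek(-6, END)): offset=12
After 2 (seek(15, SET)): offset=15
After 3 (seek(-1, CUR)): offset=14
After 4 (seek(-15, END)): offset=3
After 5 (tell()): offset=3
After 6 (read(2)): returned '7P', offset=5
After 7 (tell()): offset=5
After 8 (read(4)): returned 'RXWY', offset=9
After 9 (read(7)): returned 'UOSBHNB', offset=16
After 10 (read(3)): returned 'NK', offset=18
After 11 (read(4)): returned '', offset=18
After 12 (seek(-18, END)): offset=0

Answer: 7PRXWYUOSBHNBNK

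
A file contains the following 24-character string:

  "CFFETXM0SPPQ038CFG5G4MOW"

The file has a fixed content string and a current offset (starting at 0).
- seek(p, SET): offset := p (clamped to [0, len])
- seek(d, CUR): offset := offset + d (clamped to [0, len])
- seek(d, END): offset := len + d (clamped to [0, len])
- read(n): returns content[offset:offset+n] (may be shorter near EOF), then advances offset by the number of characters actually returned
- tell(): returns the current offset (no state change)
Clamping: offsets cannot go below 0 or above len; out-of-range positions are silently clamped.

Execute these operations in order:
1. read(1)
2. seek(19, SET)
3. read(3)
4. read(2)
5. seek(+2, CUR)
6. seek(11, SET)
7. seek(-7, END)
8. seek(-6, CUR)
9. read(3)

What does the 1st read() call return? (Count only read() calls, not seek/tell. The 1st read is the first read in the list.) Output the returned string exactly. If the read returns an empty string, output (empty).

Answer: C

Derivation:
After 1 (read(1)): returned 'C', offset=1
After 2 (seek(19, SET)): offset=19
After 3 (read(3)): returned 'G4M', offset=22
After 4 (read(2)): returned 'OW', offset=24
After 5 (seek(+2, CUR)): offset=24
After 6 (seek(11, SET)): offset=11
After 7 (seek(-7, END)): offset=17
After 8 (seek(-6, CUR)): offset=11
After 9 (read(3)): returned 'Q03', offset=14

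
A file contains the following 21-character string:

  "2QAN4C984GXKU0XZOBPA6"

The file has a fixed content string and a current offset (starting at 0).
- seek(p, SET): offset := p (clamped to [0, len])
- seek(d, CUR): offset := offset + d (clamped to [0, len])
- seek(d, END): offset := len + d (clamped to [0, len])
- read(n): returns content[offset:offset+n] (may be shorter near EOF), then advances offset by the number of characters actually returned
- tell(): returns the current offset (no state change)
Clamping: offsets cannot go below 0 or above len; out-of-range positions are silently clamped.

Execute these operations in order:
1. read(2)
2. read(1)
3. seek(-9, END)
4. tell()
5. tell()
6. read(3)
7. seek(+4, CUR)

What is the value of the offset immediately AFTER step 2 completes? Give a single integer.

After 1 (read(2)): returned '2Q', offset=2
After 2 (read(1)): returned 'A', offset=3

Answer: 3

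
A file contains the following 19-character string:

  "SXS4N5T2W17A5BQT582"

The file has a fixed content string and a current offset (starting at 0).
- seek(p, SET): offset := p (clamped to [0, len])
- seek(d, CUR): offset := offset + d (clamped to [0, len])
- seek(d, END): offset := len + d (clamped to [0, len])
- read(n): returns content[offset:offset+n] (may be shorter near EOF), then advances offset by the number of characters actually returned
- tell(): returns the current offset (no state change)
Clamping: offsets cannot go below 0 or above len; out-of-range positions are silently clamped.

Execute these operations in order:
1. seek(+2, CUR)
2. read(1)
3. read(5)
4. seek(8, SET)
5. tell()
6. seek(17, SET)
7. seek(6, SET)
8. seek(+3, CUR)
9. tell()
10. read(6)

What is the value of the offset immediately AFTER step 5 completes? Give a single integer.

After 1 (seek(+2, CUR)): offset=2
After 2 (read(1)): returned 'S', offset=3
After 3 (read(5)): returned '4N5T2', offset=8
After 4 (seek(8, SET)): offset=8
After 5 (tell()): offset=8

Answer: 8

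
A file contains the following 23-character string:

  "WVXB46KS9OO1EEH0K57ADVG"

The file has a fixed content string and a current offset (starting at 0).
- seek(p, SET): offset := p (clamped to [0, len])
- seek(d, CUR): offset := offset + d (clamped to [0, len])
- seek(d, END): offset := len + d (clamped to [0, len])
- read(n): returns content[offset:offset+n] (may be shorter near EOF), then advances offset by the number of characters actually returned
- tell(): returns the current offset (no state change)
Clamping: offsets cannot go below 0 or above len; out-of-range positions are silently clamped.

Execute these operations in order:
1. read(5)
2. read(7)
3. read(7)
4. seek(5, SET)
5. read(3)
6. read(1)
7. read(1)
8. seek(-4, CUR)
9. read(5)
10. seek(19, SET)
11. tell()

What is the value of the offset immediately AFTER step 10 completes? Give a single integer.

After 1 (read(5)): returned 'WVXB4', offset=5
After 2 (read(7)): returned '6KS9OO1', offset=12
After 3 (read(7)): returned 'EEH0K57', offset=19
After 4 (seek(5, SET)): offset=5
After 5 (read(3)): returned '6KS', offset=8
After 6 (read(1)): returned '9', offset=9
After 7 (read(1)): returned 'O', offset=10
After 8 (seek(-4, CUR)): offset=6
After 9 (read(5)): returned 'KS9OO', offset=11
After 10 (seek(19, SET)): offset=19

Answer: 19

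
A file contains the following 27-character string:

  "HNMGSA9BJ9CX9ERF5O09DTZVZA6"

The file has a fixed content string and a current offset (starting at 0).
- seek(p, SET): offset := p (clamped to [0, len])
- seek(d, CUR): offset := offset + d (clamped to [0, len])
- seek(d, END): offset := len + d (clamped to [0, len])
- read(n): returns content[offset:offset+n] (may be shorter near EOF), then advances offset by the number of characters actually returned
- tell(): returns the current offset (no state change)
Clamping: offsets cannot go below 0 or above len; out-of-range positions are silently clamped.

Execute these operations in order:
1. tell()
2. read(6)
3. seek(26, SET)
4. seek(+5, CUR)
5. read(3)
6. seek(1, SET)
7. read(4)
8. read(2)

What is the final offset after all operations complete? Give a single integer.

Answer: 7

Derivation:
After 1 (tell()): offset=0
After 2 (read(6)): returned 'HNMGSA', offset=6
After 3 (seek(26, SET)): offset=26
After 4 (seek(+5, CUR)): offset=27
After 5 (read(3)): returned '', offset=27
After 6 (seek(1, SET)): offset=1
After 7 (read(4)): returned 'NMGS', offset=5
After 8 (read(2)): returned 'A9', offset=7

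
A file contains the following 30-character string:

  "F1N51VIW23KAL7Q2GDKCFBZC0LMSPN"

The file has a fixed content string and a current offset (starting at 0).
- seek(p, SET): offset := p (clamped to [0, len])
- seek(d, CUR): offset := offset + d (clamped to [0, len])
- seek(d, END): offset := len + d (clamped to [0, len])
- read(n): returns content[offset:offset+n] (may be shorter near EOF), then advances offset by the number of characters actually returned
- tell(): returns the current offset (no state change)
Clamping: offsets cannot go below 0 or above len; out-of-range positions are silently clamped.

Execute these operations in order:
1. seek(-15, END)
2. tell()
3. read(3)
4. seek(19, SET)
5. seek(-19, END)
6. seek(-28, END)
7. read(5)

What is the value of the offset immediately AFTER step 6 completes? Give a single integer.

Answer: 2

Derivation:
After 1 (seek(-15, END)): offset=15
After 2 (tell()): offset=15
After 3 (read(3)): returned '2GD', offset=18
After 4 (seek(19, SET)): offset=19
After 5 (seek(-19, END)): offset=11
After 6 (seek(-28, END)): offset=2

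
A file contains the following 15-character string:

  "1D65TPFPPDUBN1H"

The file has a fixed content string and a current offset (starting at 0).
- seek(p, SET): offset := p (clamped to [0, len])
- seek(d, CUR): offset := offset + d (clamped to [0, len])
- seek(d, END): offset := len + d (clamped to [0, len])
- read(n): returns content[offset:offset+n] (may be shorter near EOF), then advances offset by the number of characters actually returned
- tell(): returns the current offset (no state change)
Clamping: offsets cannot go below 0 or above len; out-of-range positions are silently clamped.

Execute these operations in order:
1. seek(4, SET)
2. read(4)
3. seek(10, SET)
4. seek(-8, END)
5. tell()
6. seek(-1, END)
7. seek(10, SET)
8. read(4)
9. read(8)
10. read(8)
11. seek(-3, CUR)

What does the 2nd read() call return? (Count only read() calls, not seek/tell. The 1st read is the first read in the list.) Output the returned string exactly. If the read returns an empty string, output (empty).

After 1 (seek(4, SET)): offset=4
After 2 (read(4)): returned 'TPFP', offset=8
After 3 (seek(10, SET)): offset=10
After 4 (seek(-8, END)): offset=7
After 5 (tell()): offset=7
After 6 (seek(-1, END)): offset=14
After 7 (seek(10, SET)): offset=10
After 8 (read(4)): returned 'UBN1', offset=14
After 9 (read(8)): returned 'H', offset=15
After 10 (read(8)): returned '', offset=15
After 11 (seek(-3, CUR)): offset=12

Answer: UBN1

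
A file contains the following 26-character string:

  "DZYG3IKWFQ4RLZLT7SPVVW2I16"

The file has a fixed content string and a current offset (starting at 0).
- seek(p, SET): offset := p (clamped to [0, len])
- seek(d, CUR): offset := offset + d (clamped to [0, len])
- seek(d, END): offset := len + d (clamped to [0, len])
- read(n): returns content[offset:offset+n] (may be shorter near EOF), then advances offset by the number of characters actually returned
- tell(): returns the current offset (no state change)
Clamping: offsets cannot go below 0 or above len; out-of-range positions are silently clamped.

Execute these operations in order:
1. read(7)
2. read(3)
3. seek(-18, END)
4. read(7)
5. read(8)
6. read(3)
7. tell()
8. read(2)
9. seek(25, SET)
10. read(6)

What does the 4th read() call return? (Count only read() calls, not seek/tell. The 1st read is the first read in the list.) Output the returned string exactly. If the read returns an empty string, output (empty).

Answer: T7SPVVW2

Derivation:
After 1 (read(7)): returned 'DZYG3IK', offset=7
After 2 (read(3)): returned 'WFQ', offset=10
After 3 (seek(-18, END)): offset=8
After 4 (read(7)): returned 'FQ4RLZL', offset=15
After 5 (read(8)): returned 'T7SPVVW2', offset=23
After 6 (read(3)): returned 'I16', offset=26
After 7 (tell()): offset=26
After 8 (read(2)): returned '', offset=26
After 9 (seek(25, SET)): offset=25
After 10 (read(6)): returned '6', offset=26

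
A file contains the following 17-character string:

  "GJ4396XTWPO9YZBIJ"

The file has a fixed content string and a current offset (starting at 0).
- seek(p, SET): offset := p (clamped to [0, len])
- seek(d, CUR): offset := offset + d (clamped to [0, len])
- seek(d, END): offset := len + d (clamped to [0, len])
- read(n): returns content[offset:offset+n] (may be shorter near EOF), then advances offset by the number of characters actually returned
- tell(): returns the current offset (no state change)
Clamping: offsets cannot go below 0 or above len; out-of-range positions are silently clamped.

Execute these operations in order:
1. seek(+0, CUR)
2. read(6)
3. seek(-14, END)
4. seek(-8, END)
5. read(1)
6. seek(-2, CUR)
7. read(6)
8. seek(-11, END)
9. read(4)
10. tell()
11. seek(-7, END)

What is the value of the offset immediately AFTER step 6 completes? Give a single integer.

Answer: 8

Derivation:
After 1 (seek(+0, CUR)): offset=0
After 2 (read(6)): returned 'GJ4396', offset=6
After 3 (seek(-14, END)): offset=3
After 4 (seek(-8, END)): offset=9
After 5 (read(1)): returned 'P', offset=10
After 6 (seek(-2, CUR)): offset=8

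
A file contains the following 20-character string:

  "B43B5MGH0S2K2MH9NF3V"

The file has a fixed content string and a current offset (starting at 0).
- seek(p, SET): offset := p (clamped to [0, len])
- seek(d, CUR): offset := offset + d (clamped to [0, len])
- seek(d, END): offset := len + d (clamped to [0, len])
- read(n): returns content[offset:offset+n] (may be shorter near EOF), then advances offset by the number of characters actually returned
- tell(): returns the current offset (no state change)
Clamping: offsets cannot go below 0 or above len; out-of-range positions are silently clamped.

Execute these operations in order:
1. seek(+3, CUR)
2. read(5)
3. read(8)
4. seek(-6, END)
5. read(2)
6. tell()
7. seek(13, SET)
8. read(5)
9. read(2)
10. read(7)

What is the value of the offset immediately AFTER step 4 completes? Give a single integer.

Answer: 14

Derivation:
After 1 (seek(+3, CUR)): offset=3
After 2 (read(5)): returned 'B5MGH', offset=8
After 3 (read(8)): returned '0S2K2MH9', offset=16
After 4 (seek(-6, END)): offset=14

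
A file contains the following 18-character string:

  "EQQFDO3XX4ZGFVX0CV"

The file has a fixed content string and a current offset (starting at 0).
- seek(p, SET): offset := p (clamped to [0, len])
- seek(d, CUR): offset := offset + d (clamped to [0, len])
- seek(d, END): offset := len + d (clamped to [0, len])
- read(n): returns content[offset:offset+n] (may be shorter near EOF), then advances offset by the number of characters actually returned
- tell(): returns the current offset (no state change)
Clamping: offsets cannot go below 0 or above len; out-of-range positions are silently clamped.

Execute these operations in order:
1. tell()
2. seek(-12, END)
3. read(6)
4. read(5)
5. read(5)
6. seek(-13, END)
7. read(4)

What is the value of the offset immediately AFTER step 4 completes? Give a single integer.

Answer: 17

Derivation:
After 1 (tell()): offset=0
After 2 (seek(-12, END)): offset=6
After 3 (read(6)): returned '3XX4ZG', offset=12
After 4 (read(5)): returned 'FVX0C', offset=17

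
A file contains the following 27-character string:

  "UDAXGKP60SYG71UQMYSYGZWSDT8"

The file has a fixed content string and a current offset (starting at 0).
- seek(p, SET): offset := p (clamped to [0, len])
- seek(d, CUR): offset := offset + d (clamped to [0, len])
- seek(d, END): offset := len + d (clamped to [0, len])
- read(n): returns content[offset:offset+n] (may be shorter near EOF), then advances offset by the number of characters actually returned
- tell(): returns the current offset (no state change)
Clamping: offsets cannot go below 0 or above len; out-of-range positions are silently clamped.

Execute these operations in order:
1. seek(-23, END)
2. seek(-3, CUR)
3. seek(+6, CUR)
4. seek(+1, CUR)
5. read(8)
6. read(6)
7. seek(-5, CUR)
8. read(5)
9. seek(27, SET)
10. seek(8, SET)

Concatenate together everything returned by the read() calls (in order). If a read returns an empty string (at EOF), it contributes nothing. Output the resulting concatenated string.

Answer: 0SYG71UQMYSYGZYSYGZ

Derivation:
After 1 (seek(-23, END)): offset=4
After 2 (seek(-3, CUR)): offset=1
After 3 (seek(+6, CUR)): offset=7
After 4 (seek(+1, CUR)): offset=8
After 5 (read(8)): returned '0SYG71UQ', offset=16
After 6 (read(6)): returned 'MYSYGZ', offset=22
After 7 (seek(-5, CUR)): offset=17
After 8 (read(5)): returned 'YSYGZ', offset=22
After 9 (seek(27, SET)): offset=27
After 10 (seek(8, SET)): offset=8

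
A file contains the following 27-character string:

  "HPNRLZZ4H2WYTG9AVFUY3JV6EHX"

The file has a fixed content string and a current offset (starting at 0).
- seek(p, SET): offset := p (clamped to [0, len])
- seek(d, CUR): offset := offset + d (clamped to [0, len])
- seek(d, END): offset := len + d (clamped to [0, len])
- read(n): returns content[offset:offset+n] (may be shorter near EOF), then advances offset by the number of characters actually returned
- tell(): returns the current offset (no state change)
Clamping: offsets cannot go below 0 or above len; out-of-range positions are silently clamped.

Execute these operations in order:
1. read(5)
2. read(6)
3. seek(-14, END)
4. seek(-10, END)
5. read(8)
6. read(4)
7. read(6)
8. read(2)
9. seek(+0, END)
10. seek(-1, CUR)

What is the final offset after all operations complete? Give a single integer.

Answer: 26

Derivation:
After 1 (read(5)): returned 'HPNRL', offset=5
After 2 (read(6)): returned 'ZZ4H2W', offset=11
After 3 (seek(-14, END)): offset=13
After 4 (seek(-10, END)): offset=17
After 5 (read(8)): returned 'FUY3JV6E', offset=25
After 6 (read(4)): returned 'HX', offset=27
After 7 (read(6)): returned '', offset=27
After 8 (read(2)): returned '', offset=27
After 9 (seek(+0, END)): offset=27
After 10 (seek(-1, CUR)): offset=26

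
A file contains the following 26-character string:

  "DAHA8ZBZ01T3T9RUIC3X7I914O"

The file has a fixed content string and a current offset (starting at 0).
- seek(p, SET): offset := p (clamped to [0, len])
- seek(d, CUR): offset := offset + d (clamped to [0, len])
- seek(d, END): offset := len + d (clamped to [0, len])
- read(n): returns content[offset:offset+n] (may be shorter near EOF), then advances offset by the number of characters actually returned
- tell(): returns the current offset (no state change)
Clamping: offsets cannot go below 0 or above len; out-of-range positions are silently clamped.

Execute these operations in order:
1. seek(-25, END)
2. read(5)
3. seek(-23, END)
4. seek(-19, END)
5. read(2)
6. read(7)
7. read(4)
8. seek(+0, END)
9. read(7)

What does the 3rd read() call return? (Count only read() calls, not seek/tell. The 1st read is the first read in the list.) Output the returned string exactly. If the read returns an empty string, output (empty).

Answer: 1T3T9RU

Derivation:
After 1 (seek(-25, END)): offset=1
After 2 (read(5)): returned 'AHA8Z', offset=6
After 3 (seek(-23, END)): offset=3
After 4 (seek(-19, END)): offset=7
After 5 (read(2)): returned 'Z0', offset=9
After 6 (read(7)): returned '1T3T9RU', offset=16
After 7 (read(4)): returned 'IC3X', offset=20
After 8 (seek(+0, END)): offset=26
After 9 (read(7)): returned '', offset=26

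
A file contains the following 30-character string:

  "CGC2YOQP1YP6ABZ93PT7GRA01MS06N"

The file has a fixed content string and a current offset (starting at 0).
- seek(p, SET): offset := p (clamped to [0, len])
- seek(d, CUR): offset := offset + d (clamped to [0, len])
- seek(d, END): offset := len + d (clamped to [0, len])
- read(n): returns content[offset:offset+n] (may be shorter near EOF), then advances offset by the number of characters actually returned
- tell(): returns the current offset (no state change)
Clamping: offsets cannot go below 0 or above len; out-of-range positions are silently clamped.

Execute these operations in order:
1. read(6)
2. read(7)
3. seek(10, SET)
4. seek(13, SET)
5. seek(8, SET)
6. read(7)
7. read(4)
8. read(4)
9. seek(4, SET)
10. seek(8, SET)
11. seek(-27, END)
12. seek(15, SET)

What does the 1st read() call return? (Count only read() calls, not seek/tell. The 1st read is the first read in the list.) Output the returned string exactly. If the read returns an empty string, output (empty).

After 1 (read(6)): returned 'CGC2YO', offset=6
After 2 (read(7)): returned 'QP1YP6A', offset=13
After 3 (seek(10, SET)): offset=10
After 4 (seek(13, SET)): offset=13
After 5 (seek(8, SET)): offset=8
After 6 (read(7)): returned '1YP6ABZ', offset=15
After 7 (read(4)): returned '93PT', offset=19
After 8 (read(4)): returned '7GRA', offset=23
After 9 (seek(4, SET)): offset=4
After 10 (seek(8, SET)): offset=8
After 11 (seek(-27, END)): offset=3
After 12 (seek(15, SET)): offset=15

Answer: CGC2YO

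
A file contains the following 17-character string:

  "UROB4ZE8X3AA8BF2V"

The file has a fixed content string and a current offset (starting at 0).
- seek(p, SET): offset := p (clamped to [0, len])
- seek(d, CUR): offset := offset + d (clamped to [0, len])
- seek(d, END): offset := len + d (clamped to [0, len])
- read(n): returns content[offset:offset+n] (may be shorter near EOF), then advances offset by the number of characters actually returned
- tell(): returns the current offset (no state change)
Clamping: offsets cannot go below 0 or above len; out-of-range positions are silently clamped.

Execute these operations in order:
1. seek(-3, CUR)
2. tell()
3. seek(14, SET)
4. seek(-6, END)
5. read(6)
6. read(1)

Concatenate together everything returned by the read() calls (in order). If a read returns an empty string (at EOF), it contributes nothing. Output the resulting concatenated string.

Answer: A8BF2V

Derivation:
After 1 (seek(-3, CUR)): offset=0
After 2 (tell()): offset=0
After 3 (seek(14, SET)): offset=14
After 4 (seek(-6, END)): offset=11
After 5 (read(6)): returned 'A8BF2V', offset=17
After 6 (read(1)): returned '', offset=17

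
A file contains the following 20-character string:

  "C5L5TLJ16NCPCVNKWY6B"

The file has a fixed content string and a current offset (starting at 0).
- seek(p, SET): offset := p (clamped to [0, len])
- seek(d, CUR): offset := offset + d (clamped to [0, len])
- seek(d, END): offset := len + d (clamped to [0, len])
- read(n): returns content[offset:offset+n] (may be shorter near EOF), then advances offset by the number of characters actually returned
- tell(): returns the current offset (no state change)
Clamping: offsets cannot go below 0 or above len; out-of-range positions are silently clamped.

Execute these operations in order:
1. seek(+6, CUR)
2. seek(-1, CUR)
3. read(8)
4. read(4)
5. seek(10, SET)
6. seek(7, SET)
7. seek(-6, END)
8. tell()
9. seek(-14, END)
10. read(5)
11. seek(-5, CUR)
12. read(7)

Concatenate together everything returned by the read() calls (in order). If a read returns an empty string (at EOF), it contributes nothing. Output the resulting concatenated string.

After 1 (seek(+6, CUR)): offset=6
After 2 (seek(-1, CUR)): offset=5
After 3 (read(8)): returned 'LJ16NCPC', offset=13
After 4 (read(4)): returned 'VNKW', offset=17
After 5 (seek(10, SET)): offset=10
After 6 (seek(7, SET)): offset=7
After 7 (seek(-6, END)): offset=14
After 8 (tell()): offset=14
After 9 (seek(-14, END)): offset=6
After 10 (read(5)): returned 'J16NC', offset=11
After 11 (seek(-5, CUR)): offset=6
After 12 (read(7)): returned 'J16NCPC', offset=13

Answer: LJ16NCPCVNKWJ16NCJ16NCPC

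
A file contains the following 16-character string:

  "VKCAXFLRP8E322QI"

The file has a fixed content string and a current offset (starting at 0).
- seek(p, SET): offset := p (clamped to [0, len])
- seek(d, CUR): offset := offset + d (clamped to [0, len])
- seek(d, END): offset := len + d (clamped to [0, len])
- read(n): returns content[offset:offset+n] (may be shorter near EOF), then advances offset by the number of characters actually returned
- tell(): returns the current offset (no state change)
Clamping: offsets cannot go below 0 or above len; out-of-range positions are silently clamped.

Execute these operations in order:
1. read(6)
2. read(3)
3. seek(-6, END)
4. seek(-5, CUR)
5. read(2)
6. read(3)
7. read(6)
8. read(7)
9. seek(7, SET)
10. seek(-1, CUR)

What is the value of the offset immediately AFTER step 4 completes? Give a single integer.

Answer: 5

Derivation:
After 1 (read(6)): returned 'VKCAXF', offset=6
After 2 (read(3)): returned 'LRP', offset=9
After 3 (seek(-6, END)): offset=10
After 4 (seek(-5, CUR)): offset=5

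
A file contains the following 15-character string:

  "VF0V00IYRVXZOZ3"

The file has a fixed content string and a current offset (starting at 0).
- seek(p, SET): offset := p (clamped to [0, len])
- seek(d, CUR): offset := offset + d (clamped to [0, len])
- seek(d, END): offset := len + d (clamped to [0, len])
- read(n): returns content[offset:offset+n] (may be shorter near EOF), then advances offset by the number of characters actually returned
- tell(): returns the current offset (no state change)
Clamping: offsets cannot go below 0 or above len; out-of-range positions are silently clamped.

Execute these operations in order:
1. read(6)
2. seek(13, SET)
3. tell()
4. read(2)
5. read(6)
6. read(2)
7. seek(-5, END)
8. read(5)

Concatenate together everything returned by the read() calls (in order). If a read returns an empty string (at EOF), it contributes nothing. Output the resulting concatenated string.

Answer: VF0V00Z3XZOZ3

Derivation:
After 1 (read(6)): returned 'VF0V00', offset=6
After 2 (seek(13, SET)): offset=13
After 3 (tell()): offset=13
After 4 (read(2)): returned 'Z3', offset=15
After 5 (read(6)): returned '', offset=15
After 6 (read(2)): returned '', offset=15
After 7 (seek(-5, END)): offset=10
After 8 (read(5)): returned 'XZOZ3', offset=15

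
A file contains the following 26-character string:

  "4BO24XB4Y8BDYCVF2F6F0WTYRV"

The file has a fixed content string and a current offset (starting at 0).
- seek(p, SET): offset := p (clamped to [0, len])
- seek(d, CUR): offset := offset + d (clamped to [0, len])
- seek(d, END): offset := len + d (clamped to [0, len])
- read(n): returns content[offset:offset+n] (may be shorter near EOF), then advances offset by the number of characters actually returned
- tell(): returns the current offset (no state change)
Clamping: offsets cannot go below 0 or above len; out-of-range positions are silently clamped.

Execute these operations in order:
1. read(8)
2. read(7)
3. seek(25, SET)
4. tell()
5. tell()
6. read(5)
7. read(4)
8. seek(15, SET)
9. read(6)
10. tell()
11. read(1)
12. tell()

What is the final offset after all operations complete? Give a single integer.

After 1 (read(8)): returned '4BO24XB4', offset=8
After 2 (read(7)): returned 'Y8BDYCV', offset=15
After 3 (seek(25, SET)): offset=25
After 4 (tell()): offset=25
After 5 (tell()): offset=25
After 6 (read(5)): returned 'V', offset=26
After 7 (read(4)): returned '', offset=26
After 8 (seek(15, SET)): offset=15
After 9 (read(6)): returned 'F2F6F0', offset=21
After 10 (tell()): offset=21
After 11 (read(1)): returned 'W', offset=22
After 12 (tell()): offset=22

Answer: 22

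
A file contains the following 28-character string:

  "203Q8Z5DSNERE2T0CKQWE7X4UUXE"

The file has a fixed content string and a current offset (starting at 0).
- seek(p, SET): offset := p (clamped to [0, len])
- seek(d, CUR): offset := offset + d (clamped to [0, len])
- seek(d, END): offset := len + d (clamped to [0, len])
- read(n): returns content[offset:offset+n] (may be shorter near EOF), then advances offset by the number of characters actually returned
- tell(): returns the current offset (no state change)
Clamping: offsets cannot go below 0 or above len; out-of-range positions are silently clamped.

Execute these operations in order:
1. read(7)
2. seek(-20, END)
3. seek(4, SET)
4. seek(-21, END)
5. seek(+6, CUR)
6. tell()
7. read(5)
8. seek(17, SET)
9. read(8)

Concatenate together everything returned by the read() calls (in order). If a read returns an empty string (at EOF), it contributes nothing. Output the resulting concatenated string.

Answer: 203Q8Z52T0CKKQWE7X4U

Derivation:
After 1 (read(7)): returned '203Q8Z5', offset=7
After 2 (seek(-20, END)): offset=8
After 3 (seek(4, SET)): offset=4
After 4 (seek(-21, END)): offset=7
After 5 (seek(+6, CUR)): offset=13
After 6 (tell()): offset=13
After 7 (read(5)): returned '2T0CK', offset=18
After 8 (seek(17, SET)): offset=17
After 9 (read(8)): returned 'KQWE7X4U', offset=25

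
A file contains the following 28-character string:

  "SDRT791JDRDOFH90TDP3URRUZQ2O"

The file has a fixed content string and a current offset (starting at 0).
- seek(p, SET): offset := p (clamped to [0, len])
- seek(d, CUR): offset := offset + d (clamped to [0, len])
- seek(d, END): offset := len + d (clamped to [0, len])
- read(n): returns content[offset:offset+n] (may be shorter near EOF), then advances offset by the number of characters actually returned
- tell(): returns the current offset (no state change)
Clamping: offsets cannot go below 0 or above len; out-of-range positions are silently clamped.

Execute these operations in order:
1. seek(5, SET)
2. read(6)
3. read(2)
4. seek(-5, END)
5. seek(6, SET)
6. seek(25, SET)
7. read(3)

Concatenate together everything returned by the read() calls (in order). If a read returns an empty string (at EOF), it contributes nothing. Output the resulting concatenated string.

After 1 (seek(5, SET)): offset=5
After 2 (read(6)): returned '91JDRD', offset=11
After 3 (read(2)): returned 'OF', offset=13
After 4 (seek(-5, END)): offset=23
After 5 (seek(6, SET)): offset=6
After 6 (seek(25, SET)): offset=25
After 7 (read(3)): returned 'Q2O', offset=28

Answer: 91JDRDOFQ2O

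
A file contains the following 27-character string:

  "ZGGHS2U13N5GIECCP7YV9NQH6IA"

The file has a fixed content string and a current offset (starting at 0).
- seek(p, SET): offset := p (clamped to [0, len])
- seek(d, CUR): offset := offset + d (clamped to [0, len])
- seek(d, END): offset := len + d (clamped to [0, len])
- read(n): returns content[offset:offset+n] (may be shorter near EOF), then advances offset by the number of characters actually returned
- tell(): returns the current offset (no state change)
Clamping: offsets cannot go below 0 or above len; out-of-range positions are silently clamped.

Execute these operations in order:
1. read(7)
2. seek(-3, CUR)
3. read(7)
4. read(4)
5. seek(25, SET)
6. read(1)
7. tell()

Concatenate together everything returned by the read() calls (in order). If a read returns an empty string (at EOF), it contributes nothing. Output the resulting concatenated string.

After 1 (read(7)): returned 'ZGGHS2U', offset=7
After 2 (seek(-3, CUR)): offset=4
After 3 (read(7)): returned 'S2U13N5', offset=11
After 4 (read(4)): returned 'GIEC', offset=15
After 5 (seek(25, SET)): offset=25
After 6 (read(1)): returned 'I', offset=26
After 7 (tell()): offset=26

Answer: ZGGHS2US2U13N5GIECI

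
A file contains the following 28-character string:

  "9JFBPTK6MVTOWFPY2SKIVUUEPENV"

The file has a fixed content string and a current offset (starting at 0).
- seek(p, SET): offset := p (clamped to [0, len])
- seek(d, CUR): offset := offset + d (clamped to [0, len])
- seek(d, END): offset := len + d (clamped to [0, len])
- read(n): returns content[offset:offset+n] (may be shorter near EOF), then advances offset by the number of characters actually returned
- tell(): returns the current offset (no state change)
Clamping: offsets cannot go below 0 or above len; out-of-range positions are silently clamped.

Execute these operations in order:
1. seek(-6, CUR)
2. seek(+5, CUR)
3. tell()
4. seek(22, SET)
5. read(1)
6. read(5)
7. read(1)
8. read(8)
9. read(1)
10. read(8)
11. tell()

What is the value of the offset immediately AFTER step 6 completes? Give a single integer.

After 1 (seek(-6, CUR)): offset=0
After 2 (seek(+5, CUR)): offset=5
After 3 (tell()): offset=5
After 4 (seek(22, SET)): offset=22
After 5 (read(1)): returned 'U', offset=23
After 6 (read(5)): returned 'EPENV', offset=28

Answer: 28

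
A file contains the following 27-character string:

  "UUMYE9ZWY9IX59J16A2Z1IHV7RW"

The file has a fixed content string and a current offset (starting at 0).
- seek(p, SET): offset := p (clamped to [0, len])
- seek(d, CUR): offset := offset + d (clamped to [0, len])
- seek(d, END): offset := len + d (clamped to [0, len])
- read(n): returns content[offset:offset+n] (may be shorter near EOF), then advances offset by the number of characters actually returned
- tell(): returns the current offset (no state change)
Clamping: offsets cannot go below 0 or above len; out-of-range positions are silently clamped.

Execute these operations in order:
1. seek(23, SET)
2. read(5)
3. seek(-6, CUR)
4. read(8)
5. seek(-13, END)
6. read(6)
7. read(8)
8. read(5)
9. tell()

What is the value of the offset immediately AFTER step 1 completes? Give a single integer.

Answer: 23

Derivation:
After 1 (seek(23, SET)): offset=23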